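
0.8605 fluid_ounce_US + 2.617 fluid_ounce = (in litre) 0.1028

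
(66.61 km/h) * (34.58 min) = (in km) 38.39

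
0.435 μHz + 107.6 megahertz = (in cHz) 1.076e+10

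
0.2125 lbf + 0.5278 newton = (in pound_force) 0.3312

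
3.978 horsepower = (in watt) 2966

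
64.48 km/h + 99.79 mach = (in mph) 7.605e+04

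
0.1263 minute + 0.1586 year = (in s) 5.002e+06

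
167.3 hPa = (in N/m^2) 1.673e+04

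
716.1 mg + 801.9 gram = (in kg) 0.8026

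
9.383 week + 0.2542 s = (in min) 9.458e+04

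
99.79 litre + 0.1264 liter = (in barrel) 0.6285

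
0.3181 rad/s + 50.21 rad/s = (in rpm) 482.5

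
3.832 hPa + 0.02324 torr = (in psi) 0.05603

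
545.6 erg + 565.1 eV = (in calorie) 1.304e-05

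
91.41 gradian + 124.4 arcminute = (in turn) 0.2343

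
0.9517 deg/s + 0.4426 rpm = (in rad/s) 0.06296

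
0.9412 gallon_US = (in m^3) 0.003563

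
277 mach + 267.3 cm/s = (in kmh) 3.396e+05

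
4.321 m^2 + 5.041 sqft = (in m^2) 4.789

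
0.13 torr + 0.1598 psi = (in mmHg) 8.394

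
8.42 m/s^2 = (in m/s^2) 8.42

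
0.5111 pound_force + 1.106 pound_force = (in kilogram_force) 0.7335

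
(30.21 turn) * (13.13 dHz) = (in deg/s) 1.428e+04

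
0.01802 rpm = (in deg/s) 0.1081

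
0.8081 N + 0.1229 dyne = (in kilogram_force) 0.0824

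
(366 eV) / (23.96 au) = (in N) 1.636e-29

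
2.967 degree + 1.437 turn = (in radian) 9.081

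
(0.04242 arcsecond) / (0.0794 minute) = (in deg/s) 2.473e-06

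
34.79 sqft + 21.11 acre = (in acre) 21.11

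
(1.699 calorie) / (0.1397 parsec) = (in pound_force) 3.707e-16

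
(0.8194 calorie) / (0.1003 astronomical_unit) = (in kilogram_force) 2.33e-11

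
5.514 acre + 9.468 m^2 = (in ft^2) 2.403e+05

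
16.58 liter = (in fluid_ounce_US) 560.6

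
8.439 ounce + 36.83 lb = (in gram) 1.695e+04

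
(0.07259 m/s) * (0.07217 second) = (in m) 0.005239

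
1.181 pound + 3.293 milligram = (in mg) 5.357e+05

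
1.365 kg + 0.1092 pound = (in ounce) 49.9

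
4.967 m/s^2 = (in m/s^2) 4.967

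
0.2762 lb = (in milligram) 1.253e+05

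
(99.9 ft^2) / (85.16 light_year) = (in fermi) 0.01152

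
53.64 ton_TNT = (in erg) 2.244e+18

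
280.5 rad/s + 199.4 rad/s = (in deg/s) 2.75e+04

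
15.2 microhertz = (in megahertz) 1.52e-11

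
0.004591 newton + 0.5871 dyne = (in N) 0.004597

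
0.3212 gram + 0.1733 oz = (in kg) 0.005234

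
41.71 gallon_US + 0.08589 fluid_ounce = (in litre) 157.9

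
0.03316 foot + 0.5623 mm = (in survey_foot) 0.035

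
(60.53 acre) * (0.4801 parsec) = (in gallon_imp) 7.982e+23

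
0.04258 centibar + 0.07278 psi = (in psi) 0.07896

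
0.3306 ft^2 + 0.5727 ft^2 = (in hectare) 8.392e-06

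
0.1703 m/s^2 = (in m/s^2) 0.1703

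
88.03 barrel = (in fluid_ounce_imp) 4.926e+05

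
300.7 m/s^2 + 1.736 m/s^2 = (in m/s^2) 302.4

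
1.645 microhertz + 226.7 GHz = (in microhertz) 2.267e+17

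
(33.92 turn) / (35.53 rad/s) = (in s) 5.998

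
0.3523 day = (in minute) 507.3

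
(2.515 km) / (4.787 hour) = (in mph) 0.3265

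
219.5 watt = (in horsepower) 0.2944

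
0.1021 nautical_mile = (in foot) 620.4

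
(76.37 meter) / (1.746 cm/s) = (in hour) 1.215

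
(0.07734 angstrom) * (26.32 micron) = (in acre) 5.03e-20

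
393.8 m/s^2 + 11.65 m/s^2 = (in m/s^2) 405.4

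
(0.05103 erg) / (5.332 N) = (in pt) 2.713e-06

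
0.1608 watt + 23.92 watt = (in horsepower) 0.03229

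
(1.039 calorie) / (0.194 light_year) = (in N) 2.369e-15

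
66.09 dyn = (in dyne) 66.09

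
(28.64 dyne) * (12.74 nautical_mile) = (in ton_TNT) 1.615e-09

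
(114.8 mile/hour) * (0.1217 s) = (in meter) 6.246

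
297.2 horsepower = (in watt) 2.216e+05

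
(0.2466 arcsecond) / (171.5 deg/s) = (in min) 6.657e-09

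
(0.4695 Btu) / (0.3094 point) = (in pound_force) 1.02e+06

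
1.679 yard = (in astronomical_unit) 1.026e-11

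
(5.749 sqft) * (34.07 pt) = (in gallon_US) 1.696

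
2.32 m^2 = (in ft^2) 24.97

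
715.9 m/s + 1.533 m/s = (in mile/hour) 1605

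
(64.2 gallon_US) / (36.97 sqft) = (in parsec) 2.293e-18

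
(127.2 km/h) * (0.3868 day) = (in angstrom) 1.181e+16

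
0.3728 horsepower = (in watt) 278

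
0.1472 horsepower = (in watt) 109.8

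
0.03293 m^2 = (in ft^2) 0.3545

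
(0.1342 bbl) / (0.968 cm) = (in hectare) 0.0002204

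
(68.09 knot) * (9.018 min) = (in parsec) 6.142e-13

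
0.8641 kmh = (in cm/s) 24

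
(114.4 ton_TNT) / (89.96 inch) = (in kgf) 2.136e+10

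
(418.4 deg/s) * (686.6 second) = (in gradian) 3.192e+05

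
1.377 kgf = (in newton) 13.5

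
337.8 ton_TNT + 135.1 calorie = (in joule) 1.413e+12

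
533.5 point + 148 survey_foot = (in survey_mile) 0.02815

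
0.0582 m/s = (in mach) 0.0001709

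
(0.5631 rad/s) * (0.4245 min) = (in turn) 2.283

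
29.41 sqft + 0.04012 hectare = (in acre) 0.09981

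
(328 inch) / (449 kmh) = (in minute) 0.001113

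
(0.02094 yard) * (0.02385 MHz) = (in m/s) 456.7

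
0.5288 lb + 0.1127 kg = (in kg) 0.3526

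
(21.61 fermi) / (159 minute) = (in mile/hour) 5.067e-18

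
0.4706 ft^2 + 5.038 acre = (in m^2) 2.039e+04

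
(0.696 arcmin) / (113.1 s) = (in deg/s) 0.0001026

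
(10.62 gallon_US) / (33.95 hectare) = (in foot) 3.885e-07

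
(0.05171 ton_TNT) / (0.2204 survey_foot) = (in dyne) 3.221e+14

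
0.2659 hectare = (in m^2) 2659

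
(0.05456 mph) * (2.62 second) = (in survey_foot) 0.2097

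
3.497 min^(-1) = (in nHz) 5.828e+07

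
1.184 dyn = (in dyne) 1.184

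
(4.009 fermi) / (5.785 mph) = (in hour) 4.306e-19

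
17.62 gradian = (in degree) 15.86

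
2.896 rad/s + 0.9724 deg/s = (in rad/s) 2.913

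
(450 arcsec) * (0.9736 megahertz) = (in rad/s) 2124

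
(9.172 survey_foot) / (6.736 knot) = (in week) 1.334e-06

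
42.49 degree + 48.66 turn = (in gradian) 1.951e+04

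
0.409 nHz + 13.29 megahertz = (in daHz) 1.329e+06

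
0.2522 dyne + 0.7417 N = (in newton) 0.7417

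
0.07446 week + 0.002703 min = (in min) 750.6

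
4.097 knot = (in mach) 0.00619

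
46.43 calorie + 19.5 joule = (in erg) 2.138e+09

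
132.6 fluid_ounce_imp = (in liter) 3.768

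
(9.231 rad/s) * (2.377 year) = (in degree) 3.965e+10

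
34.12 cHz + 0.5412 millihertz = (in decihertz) 3.417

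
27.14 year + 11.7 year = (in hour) 3.402e+05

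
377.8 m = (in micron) 3.778e+08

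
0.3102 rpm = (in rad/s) 0.03248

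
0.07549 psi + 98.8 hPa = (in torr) 78.01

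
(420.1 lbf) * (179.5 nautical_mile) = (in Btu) 5.888e+05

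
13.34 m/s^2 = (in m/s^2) 13.34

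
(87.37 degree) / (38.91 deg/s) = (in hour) 0.0006237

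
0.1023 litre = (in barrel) 0.0006434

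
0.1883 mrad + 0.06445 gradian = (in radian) 0.001201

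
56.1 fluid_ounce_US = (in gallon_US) 0.4383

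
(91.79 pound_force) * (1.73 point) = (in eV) 1.555e+18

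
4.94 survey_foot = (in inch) 59.28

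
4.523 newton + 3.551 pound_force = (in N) 20.32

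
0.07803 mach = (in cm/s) 2657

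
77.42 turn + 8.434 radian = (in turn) 78.76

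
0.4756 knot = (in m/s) 0.2447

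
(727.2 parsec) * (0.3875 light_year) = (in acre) 2.033e+31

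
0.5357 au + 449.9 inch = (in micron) 8.014e+16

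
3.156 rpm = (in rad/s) 0.3305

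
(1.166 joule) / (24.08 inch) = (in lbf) 0.4286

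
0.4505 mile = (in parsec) 2.35e-14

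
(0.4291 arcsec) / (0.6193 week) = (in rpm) 5.304e-11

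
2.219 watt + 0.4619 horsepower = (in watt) 346.7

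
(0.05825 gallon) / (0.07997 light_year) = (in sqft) 3.137e-18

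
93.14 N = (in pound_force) 20.94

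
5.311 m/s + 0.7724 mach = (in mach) 0.788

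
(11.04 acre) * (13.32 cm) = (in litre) 5.951e+06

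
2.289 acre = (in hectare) 0.9263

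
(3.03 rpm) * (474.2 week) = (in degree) 5.214e+09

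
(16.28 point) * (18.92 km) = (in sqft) 1170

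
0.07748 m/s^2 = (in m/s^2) 0.07748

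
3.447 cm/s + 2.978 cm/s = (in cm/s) 6.425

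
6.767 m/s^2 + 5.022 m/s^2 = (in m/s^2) 11.79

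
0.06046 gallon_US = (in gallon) 0.06046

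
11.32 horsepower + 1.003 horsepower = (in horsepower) 12.32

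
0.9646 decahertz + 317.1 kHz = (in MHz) 0.3171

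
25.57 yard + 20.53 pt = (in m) 23.39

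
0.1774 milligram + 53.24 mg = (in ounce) 0.001884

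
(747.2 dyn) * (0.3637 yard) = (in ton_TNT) 5.939e-13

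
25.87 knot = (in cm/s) 1331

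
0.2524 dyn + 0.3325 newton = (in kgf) 0.03391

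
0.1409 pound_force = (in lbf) 0.1409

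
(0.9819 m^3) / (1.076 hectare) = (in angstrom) 9.125e+05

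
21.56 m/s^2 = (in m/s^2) 21.56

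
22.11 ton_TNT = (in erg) 9.251e+17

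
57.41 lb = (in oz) 918.6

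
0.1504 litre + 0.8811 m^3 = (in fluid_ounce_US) 2.98e+04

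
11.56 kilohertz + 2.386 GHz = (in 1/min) 1.432e+11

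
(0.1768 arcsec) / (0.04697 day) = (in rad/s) 2.112e-10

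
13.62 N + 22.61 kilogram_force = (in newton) 235.3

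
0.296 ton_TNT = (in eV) 7.73e+27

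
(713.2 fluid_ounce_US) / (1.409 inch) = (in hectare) 5.893e-05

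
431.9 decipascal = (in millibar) 0.4319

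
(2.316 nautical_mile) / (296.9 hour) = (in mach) 1.179e-05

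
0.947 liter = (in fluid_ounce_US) 32.02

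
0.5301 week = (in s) 3.206e+05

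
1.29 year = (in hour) 1.13e+04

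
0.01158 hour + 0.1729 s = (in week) 6.921e-05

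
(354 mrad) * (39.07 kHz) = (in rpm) 1.321e+05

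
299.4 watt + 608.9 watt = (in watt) 908.3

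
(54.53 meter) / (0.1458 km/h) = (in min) 22.44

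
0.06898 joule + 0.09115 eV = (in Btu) 6.538e-05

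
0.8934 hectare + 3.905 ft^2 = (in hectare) 0.8934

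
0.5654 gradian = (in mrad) 8.881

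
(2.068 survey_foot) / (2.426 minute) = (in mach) 1.272e-05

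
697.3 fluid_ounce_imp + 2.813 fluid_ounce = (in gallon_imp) 4.376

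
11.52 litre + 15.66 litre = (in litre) 27.18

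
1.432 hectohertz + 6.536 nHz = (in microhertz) 1.432e+08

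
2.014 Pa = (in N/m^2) 2.014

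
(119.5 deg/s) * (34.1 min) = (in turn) 679.2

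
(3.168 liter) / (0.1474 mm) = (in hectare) 0.002149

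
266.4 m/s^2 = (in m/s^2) 266.4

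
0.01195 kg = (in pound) 0.02635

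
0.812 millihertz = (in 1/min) 0.04872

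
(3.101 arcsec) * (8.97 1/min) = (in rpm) 2.146e-05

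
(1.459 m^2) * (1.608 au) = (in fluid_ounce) 1.187e+16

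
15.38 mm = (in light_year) 1.626e-18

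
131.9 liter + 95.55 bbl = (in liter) 1.532e+04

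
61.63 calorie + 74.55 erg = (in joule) 257.9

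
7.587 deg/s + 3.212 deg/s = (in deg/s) 10.8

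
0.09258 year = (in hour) 811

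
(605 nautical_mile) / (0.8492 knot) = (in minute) 4.275e+04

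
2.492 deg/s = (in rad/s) 0.04349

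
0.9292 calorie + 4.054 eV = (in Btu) 0.003685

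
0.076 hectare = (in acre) 0.1878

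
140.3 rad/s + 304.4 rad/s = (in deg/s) 2.548e+04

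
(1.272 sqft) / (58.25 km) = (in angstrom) 2.029e+04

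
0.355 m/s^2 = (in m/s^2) 0.355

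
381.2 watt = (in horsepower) 0.5112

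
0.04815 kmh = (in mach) 3.928e-05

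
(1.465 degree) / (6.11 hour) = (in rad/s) 1.162e-06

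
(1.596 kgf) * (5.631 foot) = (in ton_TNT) 6.42e-09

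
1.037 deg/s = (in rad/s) 0.0181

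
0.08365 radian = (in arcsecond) 1.725e+04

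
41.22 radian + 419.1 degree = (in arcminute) 1.668e+05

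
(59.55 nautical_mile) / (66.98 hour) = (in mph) 1.023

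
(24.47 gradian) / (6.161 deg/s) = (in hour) 0.0009929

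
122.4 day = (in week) 17.49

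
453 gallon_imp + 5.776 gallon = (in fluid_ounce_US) 7.038e+04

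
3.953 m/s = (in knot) 7.684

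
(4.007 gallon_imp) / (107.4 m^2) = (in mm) 0.1696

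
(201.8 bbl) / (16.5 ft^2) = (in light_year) 2.212e-15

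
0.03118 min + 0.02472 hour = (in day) 0.001052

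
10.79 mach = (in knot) 7142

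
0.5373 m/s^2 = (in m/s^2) 0.5373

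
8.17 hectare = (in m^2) 8.17e+04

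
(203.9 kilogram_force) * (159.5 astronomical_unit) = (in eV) 2.978e+35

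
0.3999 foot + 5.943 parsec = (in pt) 5.198e+20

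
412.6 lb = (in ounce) 6602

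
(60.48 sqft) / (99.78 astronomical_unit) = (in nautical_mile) 2.033e-16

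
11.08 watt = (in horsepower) 0.01486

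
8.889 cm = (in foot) 0.2916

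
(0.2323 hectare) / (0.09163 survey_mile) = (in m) 15.75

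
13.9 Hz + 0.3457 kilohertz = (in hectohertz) 3.596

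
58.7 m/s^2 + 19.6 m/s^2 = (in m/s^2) 78.3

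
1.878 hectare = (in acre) 4.641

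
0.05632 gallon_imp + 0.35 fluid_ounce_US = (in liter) 0.2664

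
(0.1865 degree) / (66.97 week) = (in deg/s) 4.605e-09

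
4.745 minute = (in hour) 0.07908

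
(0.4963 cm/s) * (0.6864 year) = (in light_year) 1.136e-11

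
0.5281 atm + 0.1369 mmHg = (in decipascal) 5.353e+05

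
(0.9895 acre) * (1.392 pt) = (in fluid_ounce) 6.649e+04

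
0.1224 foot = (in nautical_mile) 2.014e-05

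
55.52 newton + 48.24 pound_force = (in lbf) 60.72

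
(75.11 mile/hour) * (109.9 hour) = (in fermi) 1.328e+22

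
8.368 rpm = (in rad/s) 0.8763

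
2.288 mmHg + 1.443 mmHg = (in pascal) 497.4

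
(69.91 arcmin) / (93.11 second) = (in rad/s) 0.0002184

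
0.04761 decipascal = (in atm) 4.699e-08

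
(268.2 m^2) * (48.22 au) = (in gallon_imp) 4.256e+17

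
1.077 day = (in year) 0.002951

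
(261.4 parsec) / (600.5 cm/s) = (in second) 1.343e+18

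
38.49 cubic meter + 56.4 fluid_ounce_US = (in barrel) 242.1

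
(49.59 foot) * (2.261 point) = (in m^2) 0.01206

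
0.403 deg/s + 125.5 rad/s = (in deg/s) 7191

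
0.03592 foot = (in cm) 1.095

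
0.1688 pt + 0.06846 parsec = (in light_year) 0.2233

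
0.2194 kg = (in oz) 7.739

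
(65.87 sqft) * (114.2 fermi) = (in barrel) 4.396e-12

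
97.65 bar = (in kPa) 9765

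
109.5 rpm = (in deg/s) 657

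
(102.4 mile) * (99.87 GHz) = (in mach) 4.834e+13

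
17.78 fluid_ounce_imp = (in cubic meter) 0.0005052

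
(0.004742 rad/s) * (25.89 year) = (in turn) 6.162e+05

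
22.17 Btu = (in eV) 1.46e+23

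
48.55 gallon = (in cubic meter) 0.1838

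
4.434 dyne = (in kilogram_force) 4.521e-06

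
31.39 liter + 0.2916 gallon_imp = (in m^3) 0.03272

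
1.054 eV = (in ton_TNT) 4.036e-29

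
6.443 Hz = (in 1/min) 386.6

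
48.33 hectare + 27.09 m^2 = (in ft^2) 5.202e+06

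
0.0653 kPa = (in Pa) 65.3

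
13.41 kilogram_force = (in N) 131.5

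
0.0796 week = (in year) 0.001527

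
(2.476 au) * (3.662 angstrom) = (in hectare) 0.01356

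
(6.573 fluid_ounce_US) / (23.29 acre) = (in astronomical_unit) 1.379e-20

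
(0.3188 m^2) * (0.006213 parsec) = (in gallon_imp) 1.344e+16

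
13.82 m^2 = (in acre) 0.003415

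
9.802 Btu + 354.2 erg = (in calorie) 2472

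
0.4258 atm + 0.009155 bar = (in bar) 0.4406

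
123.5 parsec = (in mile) 2.368e+15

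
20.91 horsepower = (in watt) 1.559e+04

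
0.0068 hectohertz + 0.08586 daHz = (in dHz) 15.39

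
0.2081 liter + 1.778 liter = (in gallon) 0.5247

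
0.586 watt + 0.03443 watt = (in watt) 0.6204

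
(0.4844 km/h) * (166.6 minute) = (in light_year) 1.422e-13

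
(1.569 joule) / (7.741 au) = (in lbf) 3.046e-13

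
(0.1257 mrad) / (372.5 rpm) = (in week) 5.328e-12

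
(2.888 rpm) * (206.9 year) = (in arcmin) 6.784e+12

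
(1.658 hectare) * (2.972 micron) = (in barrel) 0.3099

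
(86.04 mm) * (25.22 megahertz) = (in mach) 6373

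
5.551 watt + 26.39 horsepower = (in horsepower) 26.4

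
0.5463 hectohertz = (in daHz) 5.463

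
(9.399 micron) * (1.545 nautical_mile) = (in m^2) 0.02689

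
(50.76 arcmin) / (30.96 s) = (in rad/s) 0.0004769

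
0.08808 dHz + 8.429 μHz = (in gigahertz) 8.816e-12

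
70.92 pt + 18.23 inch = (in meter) 0.4881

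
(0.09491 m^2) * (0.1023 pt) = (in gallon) 0.0009048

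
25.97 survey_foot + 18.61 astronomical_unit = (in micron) 2.784e+18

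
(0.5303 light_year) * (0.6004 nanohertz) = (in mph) 6.738e+06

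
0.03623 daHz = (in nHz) 3.623e+08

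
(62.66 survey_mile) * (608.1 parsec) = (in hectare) 1.892e+20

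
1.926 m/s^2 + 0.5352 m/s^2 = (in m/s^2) 2.461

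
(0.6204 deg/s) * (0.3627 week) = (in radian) 2375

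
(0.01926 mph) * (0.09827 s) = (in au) 5.656e-15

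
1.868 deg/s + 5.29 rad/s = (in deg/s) 305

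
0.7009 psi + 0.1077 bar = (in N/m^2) 1.56e+04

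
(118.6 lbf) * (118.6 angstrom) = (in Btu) 5.93e-09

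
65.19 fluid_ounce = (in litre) 1.928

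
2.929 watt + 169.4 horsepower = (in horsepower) 169.4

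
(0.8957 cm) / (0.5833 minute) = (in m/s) 0.0002559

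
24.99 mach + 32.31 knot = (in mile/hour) 1.907e+04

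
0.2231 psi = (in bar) 0.01538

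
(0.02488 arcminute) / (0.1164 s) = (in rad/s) 6.218e-05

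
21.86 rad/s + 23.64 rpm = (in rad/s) 24.34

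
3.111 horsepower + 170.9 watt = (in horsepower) 3.34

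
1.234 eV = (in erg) 1.977e-12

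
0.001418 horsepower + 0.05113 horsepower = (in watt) 39.19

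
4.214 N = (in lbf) 0.9473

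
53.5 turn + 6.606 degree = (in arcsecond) 6.936e+07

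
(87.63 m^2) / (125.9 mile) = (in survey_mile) 2.687e-07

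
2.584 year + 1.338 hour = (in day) 943.2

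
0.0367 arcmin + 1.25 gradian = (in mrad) 19.65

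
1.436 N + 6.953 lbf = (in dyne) 3.236e+06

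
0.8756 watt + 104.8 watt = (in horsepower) 0.1417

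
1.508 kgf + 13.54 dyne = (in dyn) 1.479e+06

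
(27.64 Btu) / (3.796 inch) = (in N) 3.024e+05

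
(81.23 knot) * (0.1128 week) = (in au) 1.906e-05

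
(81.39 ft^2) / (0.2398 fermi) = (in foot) 1.035e+17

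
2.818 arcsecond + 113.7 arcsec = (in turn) 8.991e-05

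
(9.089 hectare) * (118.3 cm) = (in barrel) 6.763e+05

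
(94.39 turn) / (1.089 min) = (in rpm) 86.68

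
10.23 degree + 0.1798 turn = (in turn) 0.2082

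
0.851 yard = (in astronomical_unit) 5.202e-12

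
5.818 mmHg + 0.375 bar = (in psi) 5.551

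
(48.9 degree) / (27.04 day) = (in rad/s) 3.653e-07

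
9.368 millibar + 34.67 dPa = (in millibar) 9.403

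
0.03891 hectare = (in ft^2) 4188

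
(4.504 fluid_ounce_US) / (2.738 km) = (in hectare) 4.865e-12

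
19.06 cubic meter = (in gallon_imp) 4193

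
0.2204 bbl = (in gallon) 9.257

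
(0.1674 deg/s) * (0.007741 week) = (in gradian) 870.8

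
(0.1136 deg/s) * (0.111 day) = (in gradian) 1211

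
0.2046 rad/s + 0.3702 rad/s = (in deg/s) 32.93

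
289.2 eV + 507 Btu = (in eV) 3.339e+24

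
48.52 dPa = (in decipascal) 48.52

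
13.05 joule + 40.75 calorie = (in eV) 1.146e+21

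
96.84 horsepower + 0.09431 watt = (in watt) 7.221e+04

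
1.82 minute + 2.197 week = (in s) 1.329e+06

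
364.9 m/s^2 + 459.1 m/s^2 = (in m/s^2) 824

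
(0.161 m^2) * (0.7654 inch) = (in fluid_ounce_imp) 110.2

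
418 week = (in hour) 7.022e+04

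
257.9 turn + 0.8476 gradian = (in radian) 1620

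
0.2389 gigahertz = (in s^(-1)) 2.389e+08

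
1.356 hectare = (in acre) 3.351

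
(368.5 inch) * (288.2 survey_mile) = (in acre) 1073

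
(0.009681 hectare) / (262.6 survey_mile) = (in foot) 0.0007516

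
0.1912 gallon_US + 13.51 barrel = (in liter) 2149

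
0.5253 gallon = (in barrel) 0.01251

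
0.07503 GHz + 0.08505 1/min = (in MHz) 75.03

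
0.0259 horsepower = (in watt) 19.31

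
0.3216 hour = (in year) 3.671e-05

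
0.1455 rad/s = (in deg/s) 8.337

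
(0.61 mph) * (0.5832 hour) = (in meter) 572.5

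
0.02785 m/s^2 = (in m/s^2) 0.02785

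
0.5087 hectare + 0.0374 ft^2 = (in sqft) 5.476e+04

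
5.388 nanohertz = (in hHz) 5.388e-11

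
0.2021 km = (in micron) 2.021e+08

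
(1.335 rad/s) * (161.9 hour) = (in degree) 4.458e+07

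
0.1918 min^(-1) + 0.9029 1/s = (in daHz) 0.09061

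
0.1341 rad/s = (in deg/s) 7.683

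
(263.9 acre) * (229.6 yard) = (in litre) 2.242e+11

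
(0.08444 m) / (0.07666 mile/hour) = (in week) 4.074e-06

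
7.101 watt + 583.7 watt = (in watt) 590.8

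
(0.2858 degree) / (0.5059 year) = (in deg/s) 1.791e-08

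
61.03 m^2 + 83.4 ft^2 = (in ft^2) 740.3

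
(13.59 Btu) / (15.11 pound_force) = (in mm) 2.133e+05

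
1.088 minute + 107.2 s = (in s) 172.5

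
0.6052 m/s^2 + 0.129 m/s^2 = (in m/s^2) 0.7342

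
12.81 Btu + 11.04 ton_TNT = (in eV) 2.883e+29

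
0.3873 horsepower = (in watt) 288.8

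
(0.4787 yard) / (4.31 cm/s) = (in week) 1.679e-05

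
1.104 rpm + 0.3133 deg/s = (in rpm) 1.156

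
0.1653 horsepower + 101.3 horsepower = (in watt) 7.566e+04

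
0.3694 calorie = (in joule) 1.546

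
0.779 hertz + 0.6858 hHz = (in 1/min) 4162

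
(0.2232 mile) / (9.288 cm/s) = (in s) 3867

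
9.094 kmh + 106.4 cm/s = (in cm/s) 359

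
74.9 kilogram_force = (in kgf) 74.9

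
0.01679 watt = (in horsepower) 2.252e-05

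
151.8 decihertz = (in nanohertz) 1.518e+10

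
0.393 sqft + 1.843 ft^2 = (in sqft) 2.236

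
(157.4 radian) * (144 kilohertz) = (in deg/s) 1.299e+09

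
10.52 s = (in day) 0.0001218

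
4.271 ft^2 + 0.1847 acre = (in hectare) 0.07479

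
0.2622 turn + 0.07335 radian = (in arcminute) 5916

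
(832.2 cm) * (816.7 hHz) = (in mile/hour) 1.52e+06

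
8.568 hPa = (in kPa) 0.8568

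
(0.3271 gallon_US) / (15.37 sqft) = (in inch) 0.03414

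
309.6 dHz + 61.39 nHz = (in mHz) 3.096e+04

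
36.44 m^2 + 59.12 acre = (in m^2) 2.393e+05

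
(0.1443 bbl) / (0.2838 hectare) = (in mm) 0.008084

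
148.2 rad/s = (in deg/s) 8491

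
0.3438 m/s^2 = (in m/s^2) 0.3438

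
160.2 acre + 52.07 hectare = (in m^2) 1.169e+06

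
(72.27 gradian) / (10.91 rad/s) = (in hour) 2.89e-05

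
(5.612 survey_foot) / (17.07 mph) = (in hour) 6.227e-05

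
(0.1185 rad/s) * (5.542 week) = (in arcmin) 1.365e+09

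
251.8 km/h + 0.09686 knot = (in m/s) 69.99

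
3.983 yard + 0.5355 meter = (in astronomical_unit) 2.793e-11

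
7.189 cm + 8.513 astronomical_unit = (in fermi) 1.274e+27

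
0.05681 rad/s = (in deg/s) 3.255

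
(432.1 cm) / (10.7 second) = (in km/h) 1.454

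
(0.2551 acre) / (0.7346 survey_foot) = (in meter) 4611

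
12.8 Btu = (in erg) 1.35e+11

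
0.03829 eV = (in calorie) 1.466e-21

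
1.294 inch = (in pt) 93.17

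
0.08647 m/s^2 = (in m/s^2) 0.08647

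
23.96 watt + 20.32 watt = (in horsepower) 0.05938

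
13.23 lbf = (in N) 58.85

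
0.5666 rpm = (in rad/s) 0.05933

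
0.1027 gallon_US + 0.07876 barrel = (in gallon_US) 3.411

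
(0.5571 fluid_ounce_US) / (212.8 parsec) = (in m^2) 2.509e-24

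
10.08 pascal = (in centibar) 0.01008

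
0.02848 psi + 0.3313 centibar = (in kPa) 0.5277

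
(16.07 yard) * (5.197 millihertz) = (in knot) 0.1484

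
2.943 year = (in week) 153.5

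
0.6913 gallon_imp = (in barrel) 0.01977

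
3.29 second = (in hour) 0.0009139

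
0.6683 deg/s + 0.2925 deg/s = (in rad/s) 0.01677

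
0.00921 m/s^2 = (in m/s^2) 0.00921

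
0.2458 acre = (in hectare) 0.09947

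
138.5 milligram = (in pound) 0.0003053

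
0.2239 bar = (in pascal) 2.239e+04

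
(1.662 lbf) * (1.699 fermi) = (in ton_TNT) 3.002e-24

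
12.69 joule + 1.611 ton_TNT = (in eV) 4.207e+28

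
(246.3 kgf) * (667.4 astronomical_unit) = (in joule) 2.412e+17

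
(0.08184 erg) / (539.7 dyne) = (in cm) 0.0001516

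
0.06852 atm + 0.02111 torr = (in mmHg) 52.1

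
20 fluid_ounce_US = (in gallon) 0.1562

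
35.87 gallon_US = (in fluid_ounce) 4591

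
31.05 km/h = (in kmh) 31.05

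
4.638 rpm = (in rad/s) 0.4857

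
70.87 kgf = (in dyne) 6.95e+07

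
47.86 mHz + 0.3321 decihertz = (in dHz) 0.8107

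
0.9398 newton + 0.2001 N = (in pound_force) 0.2563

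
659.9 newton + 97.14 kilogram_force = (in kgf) 164.4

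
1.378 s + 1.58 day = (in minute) 2275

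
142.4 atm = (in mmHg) 1.082e+05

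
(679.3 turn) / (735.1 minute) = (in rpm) 0.9241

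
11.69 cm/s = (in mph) 0.2615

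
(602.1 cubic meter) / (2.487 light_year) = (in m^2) 2.559e-14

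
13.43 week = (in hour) 2256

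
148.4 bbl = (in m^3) 23.59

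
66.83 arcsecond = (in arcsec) 66.83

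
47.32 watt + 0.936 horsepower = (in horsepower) 0.9995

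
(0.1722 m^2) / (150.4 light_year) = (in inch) 4.765e-18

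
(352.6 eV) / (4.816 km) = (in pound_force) 2.637e-21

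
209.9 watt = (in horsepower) 0.2815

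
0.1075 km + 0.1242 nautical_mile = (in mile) 0.2097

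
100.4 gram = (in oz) 3.542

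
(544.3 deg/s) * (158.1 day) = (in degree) 7.435e+09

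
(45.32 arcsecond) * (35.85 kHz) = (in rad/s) 7.877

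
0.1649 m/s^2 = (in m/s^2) 0.1649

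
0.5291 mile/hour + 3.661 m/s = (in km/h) 14.03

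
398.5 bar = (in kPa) 3.985e+04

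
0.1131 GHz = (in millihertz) 1.131e+11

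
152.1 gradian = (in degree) 136.9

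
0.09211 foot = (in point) 79.58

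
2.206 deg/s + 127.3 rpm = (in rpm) 127.7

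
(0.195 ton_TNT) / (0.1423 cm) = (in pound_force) 1.289e+11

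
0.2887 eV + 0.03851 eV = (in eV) 0.3272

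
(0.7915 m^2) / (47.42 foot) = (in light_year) 5.788e-18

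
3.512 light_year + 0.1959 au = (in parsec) 1.077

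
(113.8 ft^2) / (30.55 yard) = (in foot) 1.242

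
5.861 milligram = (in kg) 5.861e-06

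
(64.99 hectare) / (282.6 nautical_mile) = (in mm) 1242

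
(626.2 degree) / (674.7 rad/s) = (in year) 5.137e-10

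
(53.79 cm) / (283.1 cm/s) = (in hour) 5.278e-05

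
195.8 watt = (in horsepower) 0.2626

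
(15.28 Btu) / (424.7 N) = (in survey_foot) 124.5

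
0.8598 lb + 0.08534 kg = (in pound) 1.048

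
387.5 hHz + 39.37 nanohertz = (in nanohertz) 3.875e+13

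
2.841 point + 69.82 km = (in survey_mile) 43.38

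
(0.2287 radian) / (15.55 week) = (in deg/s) 1.393e-06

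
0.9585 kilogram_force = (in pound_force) 2.113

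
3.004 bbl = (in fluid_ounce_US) 1.615e+04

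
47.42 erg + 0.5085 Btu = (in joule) 536.5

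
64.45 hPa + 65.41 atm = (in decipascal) 6.634e+07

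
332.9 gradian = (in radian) 5.229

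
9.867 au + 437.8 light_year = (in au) 2.769e+07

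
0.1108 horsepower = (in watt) 82.62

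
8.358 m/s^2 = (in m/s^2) 8.358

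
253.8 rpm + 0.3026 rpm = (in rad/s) 26.61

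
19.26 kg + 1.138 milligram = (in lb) 42.46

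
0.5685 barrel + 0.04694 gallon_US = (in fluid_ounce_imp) 3187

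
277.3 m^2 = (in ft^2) 2985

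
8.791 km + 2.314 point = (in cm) 8.791e+05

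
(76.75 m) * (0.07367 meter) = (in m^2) 5.654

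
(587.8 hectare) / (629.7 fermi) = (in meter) 9.335e+18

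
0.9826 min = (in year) 1.869e-06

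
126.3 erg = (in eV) 7.883e+13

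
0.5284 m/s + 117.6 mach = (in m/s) 4.004e+04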